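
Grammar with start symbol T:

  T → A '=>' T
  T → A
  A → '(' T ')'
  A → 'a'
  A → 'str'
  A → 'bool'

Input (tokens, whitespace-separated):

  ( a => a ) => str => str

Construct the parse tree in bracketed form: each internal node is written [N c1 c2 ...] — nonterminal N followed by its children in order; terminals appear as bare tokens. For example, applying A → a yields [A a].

T
A => T
( T ) => T
( A => T ) => T
( a => T ) => T
( a => A ) => T
( a => a ) => T
( a => a ) => A => T
( a => a ) => str => T
( a => a ) => str => A
( a => a ) => str => str

[T [A ( [T [A a] => [T [A a]]] )] => [T [A str] => [T [A str]]]]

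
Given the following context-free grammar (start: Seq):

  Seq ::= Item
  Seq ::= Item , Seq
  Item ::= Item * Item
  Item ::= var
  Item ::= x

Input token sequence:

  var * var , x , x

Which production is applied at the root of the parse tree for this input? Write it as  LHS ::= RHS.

[Seq [Item [Item var] * [Item var]] , [Seq [Item x] , [Seq [Item x]]]]

Seq ::= Item , Seq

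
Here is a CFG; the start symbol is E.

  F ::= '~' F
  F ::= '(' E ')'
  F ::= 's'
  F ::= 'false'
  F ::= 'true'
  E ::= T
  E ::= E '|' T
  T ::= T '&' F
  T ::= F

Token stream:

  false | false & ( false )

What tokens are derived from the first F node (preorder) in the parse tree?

[E [E [T [F false]]] | [T [T [F false]] & [F ( [E [T [F false]]] )]]]

false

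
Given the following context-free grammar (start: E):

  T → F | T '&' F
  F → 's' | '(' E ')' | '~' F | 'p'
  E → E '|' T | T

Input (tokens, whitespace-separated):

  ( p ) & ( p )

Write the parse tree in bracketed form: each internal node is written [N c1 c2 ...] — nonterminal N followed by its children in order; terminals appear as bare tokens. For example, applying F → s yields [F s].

[E [T [T [F ( [E [T [F p]]] )]] & [F ( [E [T [F p]]] )]]]

E
T
T & F
F & F
( E ) & F
( T ) & F
( F ) & F
( p ) & F
( p ) & ( E )
( p ) & ( T )
( p ) & ( F )
( p ) & ( p )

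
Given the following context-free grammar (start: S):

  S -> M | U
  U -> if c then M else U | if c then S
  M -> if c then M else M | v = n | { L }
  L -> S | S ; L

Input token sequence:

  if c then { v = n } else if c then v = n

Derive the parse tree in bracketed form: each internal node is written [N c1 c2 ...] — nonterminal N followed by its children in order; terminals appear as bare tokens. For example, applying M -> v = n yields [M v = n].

S
U
if c then M else U
if c then { L } else U
if c then { S } else U
if c then { M } else U
if c then { v = n } else U
if c then { v = n } else if c then S
if c then { v = n } else if c then M
if c then { v = n } else if c then v = n

[S [U if c then [M { [L [S [M v = n]]] }] else [U if c then [S [M v = n]]]]]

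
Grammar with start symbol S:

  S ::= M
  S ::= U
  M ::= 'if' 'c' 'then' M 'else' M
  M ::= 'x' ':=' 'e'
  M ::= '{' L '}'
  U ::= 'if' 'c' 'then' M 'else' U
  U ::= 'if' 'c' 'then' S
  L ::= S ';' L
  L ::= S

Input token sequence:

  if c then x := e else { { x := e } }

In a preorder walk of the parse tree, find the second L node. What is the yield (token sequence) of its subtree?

x := e

[S [M if c then [M x := e] else [M { [L [S [M { [L [S [M x := e]]] }]]] }]]]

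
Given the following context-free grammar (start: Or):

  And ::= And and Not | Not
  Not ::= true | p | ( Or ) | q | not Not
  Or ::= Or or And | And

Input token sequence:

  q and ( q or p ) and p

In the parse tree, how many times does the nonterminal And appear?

[Or [And [And [And [Not q]] and [Not ( [Or [Or [And [Not q]]] or [And [Not p]]] )]] and [Not p]]]

5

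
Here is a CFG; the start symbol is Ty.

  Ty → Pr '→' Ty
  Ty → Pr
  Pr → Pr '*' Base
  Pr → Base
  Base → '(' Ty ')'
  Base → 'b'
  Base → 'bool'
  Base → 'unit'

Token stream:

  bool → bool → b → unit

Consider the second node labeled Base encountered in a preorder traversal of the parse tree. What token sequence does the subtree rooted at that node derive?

bool

[Ty [Pr [Base bool]] → [Ty [Pr [Base bool]] → [Ty [Pr [Base b]] → [Ty [Pr [Base unit]]]]]]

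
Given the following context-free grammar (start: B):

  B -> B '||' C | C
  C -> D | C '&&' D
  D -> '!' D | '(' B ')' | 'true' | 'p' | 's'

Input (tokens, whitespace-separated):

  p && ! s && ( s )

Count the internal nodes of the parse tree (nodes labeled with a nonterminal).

11

[B [C [C [C [D p]] && [D ! [D s]]] && [D ( [B [C [D s]]] )]]]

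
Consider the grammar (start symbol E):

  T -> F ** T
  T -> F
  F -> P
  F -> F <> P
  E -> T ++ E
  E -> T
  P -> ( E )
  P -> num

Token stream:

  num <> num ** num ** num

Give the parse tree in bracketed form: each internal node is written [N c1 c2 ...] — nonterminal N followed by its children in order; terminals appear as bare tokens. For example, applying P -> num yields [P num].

[E [T [F [F [P num]] <> [P num]] ** [T [F [P num]] ** [T [F [P num]]]]]]

E
T
F ** T
F <> P ** T
P <> P ** T
num <> P ** T
num <> num ** T
num <> num ** F ** T
num <> num ** P ** T
num <> num ** num ** T
num <> num ** num ** F
num <> num ** num ** P
num <> num ** num ** num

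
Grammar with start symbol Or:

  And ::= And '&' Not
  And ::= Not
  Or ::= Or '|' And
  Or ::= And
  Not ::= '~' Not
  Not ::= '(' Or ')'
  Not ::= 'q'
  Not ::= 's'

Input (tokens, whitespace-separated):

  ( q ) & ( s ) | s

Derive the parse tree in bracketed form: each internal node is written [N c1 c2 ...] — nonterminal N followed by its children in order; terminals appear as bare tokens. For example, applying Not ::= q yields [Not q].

[Or [Or [And [And [Not ( [Or [And [Not q]]] )]] & [Not ( [Or [And [Not s]]] )]]] | [And [Not s]]]

Or
Or | And
And | And
And & Not | And
Not & Not | And
( Or ) & Not | And
( And ) & Not | And
( Not ) & Not | And
( q ) & Not | And
( q ) & ( Or ) | And
( q ) & ( And ) | And
( q ) & ( Not ) | And
( q ) & ( s ) | And
( q ) & ( s ) | Not
( q ) & ( s ) | s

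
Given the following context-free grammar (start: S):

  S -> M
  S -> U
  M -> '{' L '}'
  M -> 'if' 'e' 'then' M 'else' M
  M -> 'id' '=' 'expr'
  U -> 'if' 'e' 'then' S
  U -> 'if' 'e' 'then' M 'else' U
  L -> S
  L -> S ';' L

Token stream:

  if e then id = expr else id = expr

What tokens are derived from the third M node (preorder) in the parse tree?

[S [M if e then [M id = expr] else [M id = expr]]]

id = expr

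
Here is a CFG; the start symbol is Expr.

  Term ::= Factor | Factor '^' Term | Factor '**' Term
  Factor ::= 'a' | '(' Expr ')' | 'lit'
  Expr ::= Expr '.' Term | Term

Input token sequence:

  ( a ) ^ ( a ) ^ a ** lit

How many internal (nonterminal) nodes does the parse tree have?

15

[Expr [Term [Factor ( [Expr [Term [Factor a]]] )] ^ [Term [Factor ( [Expr [Term [Factor a]]] )] ^ [Term [Factor a] ** [Term [Factor lit]]]]]]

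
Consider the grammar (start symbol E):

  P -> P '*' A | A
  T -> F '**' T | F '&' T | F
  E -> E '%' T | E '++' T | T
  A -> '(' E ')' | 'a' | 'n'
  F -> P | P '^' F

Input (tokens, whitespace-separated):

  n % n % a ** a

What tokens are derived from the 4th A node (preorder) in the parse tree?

[E [E [E [T [F [P [A n]]]]] % [T [F [P [A n]]]]] % [T [F [P [A a]]] ** [T [F [P [A a]]]]]]

a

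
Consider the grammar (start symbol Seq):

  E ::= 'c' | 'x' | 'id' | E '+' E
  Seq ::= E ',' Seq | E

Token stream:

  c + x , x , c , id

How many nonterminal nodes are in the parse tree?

10

[Seq [E [E c] + [E x]] , [Seq [E x] , [Seq [E c] , [Seq [E id]]]]]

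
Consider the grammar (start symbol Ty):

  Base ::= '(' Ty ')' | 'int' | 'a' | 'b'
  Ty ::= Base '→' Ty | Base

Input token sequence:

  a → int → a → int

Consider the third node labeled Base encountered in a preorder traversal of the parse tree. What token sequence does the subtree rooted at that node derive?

[Ty [Base a] → [Ty [Base int] → [Ty [Base a] → [Ty [Base int]]]]]

a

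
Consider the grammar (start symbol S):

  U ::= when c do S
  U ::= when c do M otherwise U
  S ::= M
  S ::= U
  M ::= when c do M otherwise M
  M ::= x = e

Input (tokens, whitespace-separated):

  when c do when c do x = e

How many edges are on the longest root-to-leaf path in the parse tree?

6

[S [U when c do [S [U when c do [S [M x = e]]]]]]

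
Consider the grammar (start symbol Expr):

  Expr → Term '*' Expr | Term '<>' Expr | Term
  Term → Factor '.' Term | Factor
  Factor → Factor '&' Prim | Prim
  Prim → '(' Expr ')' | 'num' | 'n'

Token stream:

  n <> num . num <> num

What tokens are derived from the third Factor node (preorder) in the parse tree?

num

[Expr [Term [Factor [Prim n]]] <> [Expr [Term [Factor [Prim num]] . [Term [Factor [Prim num]]]] <> [Expr [Term [Factor [Prim num]]]]]]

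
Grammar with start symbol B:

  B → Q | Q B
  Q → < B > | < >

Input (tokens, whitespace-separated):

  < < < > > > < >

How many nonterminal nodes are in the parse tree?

8

[B [Q < [B [Q < [B [Q < >]] >]] >] [B [Q < >]]]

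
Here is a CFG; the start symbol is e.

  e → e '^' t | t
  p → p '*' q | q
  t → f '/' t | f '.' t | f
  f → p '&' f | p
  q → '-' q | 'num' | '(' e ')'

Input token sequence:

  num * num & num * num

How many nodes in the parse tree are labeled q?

[e [t [f [p [p [q num]] * [q num]] & [f [p [p [q num]] * [q num]]]]]]

4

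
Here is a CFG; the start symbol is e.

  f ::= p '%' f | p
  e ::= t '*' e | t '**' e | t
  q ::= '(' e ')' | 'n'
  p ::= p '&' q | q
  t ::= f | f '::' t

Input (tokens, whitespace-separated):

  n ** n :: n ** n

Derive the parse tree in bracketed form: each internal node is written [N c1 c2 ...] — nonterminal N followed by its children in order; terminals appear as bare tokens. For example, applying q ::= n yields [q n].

[e [t [f [p [q n]]]] ** [e [t [f [p [q n]]] :: [t [f [p [q n]]]]] ** [e [t [f [p [q n]]]]]]]

e
t ** e
f ** e
p ** e
q ** e
n ** e
n ** t ** e
n ** f :: t ** e
n ** p :: t ** e
n ** q :: t ** e
n ** n :: t ** e
n ** n :: f ** e
n ** n :: p ** e
n ** n :: q ** e
n ** n :: n ** e
n ** n :: n ** t
n ** n :: n ** f
n ** n :: n ** p
n ** n :: n ** q
n ** n :: n ** n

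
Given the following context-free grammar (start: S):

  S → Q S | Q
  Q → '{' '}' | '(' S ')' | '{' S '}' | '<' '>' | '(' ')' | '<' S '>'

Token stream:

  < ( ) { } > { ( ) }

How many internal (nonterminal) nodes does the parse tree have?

[S [Q < [S [Q ( )] [S [Q { }]]] >] [S [Q { [S [Q ( )]] }]]]

10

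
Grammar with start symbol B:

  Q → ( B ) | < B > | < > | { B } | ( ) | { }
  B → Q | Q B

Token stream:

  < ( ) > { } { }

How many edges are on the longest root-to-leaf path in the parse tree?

[B [Q < [B [Q ( )]] >] [B [Q { }] [B [Q { }]]]]

4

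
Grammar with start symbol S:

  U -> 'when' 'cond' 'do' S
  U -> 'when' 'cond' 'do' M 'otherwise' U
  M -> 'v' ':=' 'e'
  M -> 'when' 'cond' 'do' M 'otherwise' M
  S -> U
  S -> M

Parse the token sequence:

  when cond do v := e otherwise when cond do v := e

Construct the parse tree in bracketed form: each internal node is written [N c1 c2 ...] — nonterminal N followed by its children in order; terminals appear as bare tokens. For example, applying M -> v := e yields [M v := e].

[S [U when cond do [M v := e] otherwise [U when cond do [S [M v := e]]]]]

S
U
when cond do M otherwise U
when cond do v := e otherwise U
when cond do v := e otherwise when cond do S
when cond do v := e otherwise when cond do M
when cond do v := e otherwise when cond do v := e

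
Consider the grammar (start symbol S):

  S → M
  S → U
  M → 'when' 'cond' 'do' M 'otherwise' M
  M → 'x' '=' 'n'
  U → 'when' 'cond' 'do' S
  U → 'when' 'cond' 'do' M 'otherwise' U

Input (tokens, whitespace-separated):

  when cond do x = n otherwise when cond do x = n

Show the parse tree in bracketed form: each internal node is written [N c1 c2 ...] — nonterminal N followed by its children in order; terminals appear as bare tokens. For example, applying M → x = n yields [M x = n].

[S [U when cond do [M x = n] otherwise [U when cond do [S [M x = n]]]]]

S
U
when cond do M otherwise U
when cond do x = n otherwise U
when cond do x = n otherwise when cond do S
when cond do x = n otherwise when cond do M
when cond do x = n otherwise when cond do x = n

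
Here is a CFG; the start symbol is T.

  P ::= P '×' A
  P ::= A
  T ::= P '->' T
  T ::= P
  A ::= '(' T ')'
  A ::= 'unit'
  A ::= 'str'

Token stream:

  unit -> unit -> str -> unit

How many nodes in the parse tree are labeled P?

[T [P [A unit]] -> [T [P [A unit]] -> [T [P [A str]] -> [T [P [A unit]]]]]]

4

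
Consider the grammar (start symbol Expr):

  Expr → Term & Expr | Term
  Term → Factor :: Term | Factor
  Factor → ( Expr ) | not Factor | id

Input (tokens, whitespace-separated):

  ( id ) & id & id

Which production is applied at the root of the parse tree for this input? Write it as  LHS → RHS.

[Expr [Term [Factor ( [Expr [Term [Factor id]]] )]] & [Expr [Term [Factor id]] & [Expr [Term [Factor id]]]]]

Expr → Term & Expr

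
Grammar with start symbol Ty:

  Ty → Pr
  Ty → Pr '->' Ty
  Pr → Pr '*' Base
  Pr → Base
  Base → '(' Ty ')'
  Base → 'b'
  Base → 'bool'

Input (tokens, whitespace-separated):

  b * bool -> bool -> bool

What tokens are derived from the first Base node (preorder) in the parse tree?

[Ty [Pr [Pr [Base b]] * [Base bool]] -> [Ty [Pr [Base bool]] -> [Ty [Pr [Base bool]]]]]

b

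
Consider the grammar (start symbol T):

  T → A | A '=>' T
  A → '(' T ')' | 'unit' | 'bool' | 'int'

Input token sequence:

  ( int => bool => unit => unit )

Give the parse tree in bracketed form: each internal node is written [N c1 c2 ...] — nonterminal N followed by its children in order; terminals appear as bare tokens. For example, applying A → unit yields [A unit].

T
A
( T )
( A => T )
( int => T )
( int => A => T )
( int => bool => T )
( int => bool => A => T )
( int => bool => unit => T )
( int => bool => unit => A )
( int => bool => unit => unit )

[T [A ( [T [A int] => [T [A bool] => [T [A unit] => [T [A unit]]]]] )]]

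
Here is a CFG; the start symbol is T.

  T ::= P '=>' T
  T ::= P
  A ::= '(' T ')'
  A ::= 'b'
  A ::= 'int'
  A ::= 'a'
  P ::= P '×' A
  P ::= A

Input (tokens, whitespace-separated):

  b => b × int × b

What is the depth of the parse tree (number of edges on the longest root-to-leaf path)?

[T [P [A b]] => [T [P [P [P [A b]] × [A int]] × [A b]]]]

6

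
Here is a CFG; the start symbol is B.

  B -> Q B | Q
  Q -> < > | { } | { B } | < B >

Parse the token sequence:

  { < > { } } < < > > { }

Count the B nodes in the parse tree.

6

[B [Q { [B [Q < >] [B [Q { }]]] }] [B [Q < [B [Q < >]] >] [B [Q { }]]]]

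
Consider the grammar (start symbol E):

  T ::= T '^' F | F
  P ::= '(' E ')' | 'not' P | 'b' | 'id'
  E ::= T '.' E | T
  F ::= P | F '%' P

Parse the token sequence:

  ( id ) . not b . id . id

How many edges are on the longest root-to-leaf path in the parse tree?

[E [T [F [P ( [E [T [F [P id]]]] )]]] . [E [T [F [P not [P b]]]] . [E [T [F [P id]]] . [E [T [F [P id]]]]]]]

8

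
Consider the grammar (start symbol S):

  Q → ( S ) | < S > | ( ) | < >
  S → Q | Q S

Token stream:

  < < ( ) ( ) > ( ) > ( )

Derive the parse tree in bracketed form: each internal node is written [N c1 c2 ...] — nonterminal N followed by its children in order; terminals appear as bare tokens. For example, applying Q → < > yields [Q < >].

S
Q S
< S > S
< Q S > S
< < S > S > S
< < Q S > S > S
< < ( ) S > S > S
< < ( ) Q > S > S
< < ( ) ( ) > S > S
< < ( ) ( ) > Q > S
< < ( ) ( ) > ( ) > S
< < ( ) ( ) > ( ) > Q
< < ( ) ( ) > ( ) > ( )

[S [Q < [S [Q < [S [Q ( )] [S [Q ( )]]] >] [S [Q ( )]]] >] [S [Q ( )]]]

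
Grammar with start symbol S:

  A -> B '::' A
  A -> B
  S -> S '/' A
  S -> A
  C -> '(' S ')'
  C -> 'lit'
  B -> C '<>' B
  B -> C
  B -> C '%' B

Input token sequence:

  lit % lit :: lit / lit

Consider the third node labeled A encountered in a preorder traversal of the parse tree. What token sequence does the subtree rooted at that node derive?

lit

[S [S [A [B [C lit] % [B [C lit]]] :: [A [B [C lit]]]]] / [A [B [C lit]]]]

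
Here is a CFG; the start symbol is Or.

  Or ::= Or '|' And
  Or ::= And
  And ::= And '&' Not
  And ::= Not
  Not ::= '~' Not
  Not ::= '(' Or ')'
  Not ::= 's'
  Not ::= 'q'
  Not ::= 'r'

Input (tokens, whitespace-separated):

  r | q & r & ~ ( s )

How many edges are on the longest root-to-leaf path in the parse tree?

7

[Or [Or [And [Not r]]] | [And [And [And [Not q]] & [Not r]] & [Not ~ [Not ( [Or [And [Not s]]] )]]]]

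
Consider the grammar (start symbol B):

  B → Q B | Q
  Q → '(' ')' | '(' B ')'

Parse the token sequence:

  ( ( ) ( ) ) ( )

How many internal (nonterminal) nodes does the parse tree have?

8

[B [Q ( [B [Q ( )] [B [Q ( )]]] )] [B [Q ( )]]]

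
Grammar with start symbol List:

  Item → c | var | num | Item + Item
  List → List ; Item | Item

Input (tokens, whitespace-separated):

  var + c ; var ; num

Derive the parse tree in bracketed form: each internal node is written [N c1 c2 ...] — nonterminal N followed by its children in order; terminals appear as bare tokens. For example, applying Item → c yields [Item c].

[List [List [List [Item [Item var] + [Item c]]] ; [Item var]] ; [Item num]]

List
List ; Item
List ; Item ; Item
Item ; Item ; Item
Item + Item ; Item ; Item
var + Item ; Item ; Item
var + c ; Item ; Item
var + c ; var ; Item
var + c ; var ; num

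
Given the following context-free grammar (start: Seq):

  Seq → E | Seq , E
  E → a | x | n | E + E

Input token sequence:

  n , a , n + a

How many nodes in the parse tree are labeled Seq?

3

[Seq [Seq [Seq [E n]] , [E a]] , [E [E n] + [E a]]]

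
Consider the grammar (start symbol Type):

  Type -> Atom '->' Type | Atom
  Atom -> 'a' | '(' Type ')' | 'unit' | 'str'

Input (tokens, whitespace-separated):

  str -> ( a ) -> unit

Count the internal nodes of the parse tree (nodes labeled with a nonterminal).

[Type [Atom str] -> [Type [Atom ( [Type [Atom a]] )] -> [Type [Atom unit]]]]

8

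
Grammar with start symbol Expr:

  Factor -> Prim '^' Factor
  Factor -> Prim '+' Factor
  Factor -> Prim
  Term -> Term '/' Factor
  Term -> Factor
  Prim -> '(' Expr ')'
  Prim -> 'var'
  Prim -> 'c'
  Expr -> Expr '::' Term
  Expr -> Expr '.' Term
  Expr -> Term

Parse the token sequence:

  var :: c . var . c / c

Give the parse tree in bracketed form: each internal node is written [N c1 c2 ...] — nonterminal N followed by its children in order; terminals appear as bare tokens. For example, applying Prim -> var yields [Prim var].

[Expr [Expr [Expr [Expr [Term [Factor [Prim var]]]] :: [Term [Factor [Prim c]]]] . [Term [Factor [Prim var]]]] . [Term [Term [Factor [Prim c]]] / [Factor [Prim c]]]]

Expr
Expr . Term
Expr . Term . Term
Expr :: Term . Term . Term
Term :: Term . Term . Term
Factor :: Term . Term . Term
Prim :: Term . Term . Term
var :: Term . Term . Term
var :: Factor . Term . Term
var :: Prim . Term . Term
var :: c . Term . Term
var :: c . Factor . Term
var :: c . Prim . Term
var :: c . var . Term
var :: c . var . Term / Factor
var :: c . var . Factor / Factor
var :: c . var . Prim / Factor
var :: c . var . c / Factor
var :: c . var . c / Prim
var :: c . var . c / c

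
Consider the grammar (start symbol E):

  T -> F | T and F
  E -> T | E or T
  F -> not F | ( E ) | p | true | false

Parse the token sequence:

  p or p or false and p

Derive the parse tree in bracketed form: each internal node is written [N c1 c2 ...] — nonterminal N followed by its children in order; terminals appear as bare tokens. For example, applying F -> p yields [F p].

[E [E [E [T [F p]]] or [T [F p]]] or [T [T [F false]] and [F p]]]

E
E or T
E or T or T
T or T or T
F or T or T
p or T or T
p or F or T
p or p or T
p or p or T and F
p or p or F and F
p or p or false and F
p or p or false and p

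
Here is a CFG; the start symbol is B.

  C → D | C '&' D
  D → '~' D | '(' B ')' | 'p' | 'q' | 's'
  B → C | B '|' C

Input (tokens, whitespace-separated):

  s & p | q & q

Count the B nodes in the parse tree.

[B [B [C [C [D s]] & [D p]]] | [C [C [D q]] & [D q]]]

2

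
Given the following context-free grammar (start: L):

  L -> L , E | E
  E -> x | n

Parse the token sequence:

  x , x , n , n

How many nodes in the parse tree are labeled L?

4

[L [L [L [L [E x]] , [E x]] , [E n]] , [E n]]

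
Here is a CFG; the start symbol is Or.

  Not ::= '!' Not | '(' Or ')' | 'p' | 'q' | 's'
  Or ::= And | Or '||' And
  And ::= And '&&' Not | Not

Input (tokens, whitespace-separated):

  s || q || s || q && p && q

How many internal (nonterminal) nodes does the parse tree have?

16

[Or [Or [Or [Or [And [Not s]]] || [And [Not q]]] || [And [Not s]]] || [And [And [And [Not q]] && [Not p]] && [Not q]]]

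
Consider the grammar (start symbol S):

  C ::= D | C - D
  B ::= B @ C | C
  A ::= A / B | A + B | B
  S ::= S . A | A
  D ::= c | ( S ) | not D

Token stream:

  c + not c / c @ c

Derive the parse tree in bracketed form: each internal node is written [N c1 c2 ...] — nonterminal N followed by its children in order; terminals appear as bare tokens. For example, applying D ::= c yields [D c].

S
A
A / B
A + B / B
B + B / B
C + B / B
D + B / B
c + B / B
c + C / B
c + D / B
c + not D / B
c + not c / B
c + not c / B @ C
c + not c / C @ C
c + not c / D @ C
c + not c / c @ C
c + not c / c @ D
c + not c / c @ c

[S [A [A [A [B [C [D c]]]] + [B [C [D not [D c]]]]] / [B [B [C [D c]]] @ [C [D c]]]]]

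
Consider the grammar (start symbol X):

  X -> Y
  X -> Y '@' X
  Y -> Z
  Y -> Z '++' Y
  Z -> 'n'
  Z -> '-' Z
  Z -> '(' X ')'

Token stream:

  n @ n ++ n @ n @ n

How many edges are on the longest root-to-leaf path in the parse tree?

[X [Y [Z n]] @ [X [Y [Z n] ++ [Y [Z n]]] @ [X [Y [Z n]] @ [X [Y [Z n]]]]]]

6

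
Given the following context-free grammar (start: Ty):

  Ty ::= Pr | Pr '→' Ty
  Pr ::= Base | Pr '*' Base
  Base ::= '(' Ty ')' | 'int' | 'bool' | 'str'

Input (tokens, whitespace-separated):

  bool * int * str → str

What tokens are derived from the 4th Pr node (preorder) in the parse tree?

str

[Ty [Pr [Pr [Pr [Base bool]] * [Base int]] * [Base str]] → [Ty [Pr [Base str]]]]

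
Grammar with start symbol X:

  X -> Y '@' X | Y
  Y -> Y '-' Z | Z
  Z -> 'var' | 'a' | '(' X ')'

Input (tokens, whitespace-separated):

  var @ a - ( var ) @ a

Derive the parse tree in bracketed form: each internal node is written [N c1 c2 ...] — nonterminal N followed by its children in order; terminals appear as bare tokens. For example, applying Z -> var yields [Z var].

X
Y @ X
Z @ X
var @ X
var @ Y @ X
var @ Y - Z @ X
var @ Z - Z @ X
var @ a - Z @ X
var @ a - ( X ) @ X
var @ a - ( Y ) @ X
var @ a - ( Z ) @ X
var @ a - ( var ) @ X
var @ a - ( var ) @ Y
var @ a - ( var ) @ Z
var @ a - ( var ) @ a

[X [Y [Z var]] @ [X [Y [Y [Z a]] - [Z ( [X [Y [Z var]]] )]] @ [X [Y [Z a]]]]]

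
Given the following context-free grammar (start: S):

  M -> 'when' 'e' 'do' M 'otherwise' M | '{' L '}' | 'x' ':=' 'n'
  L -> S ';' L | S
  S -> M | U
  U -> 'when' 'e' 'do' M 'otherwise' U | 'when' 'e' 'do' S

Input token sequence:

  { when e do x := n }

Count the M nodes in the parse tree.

2

[S [M { [L [S [U when e do [S [M x := n]]]]] }]]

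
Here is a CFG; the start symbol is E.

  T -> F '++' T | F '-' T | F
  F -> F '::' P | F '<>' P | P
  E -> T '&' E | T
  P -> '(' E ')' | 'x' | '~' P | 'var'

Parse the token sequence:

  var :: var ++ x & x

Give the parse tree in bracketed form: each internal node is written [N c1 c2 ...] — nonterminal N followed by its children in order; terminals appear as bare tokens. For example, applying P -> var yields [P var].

E
T & E
F ++ T & E
F :: P ++ T & E
P :: P ++ T & E
var :: P ++ T & E
var :: var ++ T & E
var :: var ++ F & E
var :: var ++ P & E
var :: var ++ x & E
var :: var ++ x & T
var :: var ++ x & F
var :: var ++ x & P
var :: var ++ x & x

[E [T [F [F [P var]] :: [P var]] ++ [T [F [P x]]]] & [E [T [F [P x]]]]]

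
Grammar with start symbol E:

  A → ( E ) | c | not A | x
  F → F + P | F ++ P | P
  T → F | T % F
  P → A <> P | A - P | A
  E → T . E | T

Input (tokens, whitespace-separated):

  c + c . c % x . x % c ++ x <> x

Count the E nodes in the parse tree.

[E [T [F [F [P [A c]]] + [P [A c]]]] . [E [T [T [F [P [A c]]]] % [F [P [A x]]]] . [E [T [T [F [P [A x]]]] % [F [F [P [A c]]] ++ [P [A x] <> [P [A x]]]]]]]]

3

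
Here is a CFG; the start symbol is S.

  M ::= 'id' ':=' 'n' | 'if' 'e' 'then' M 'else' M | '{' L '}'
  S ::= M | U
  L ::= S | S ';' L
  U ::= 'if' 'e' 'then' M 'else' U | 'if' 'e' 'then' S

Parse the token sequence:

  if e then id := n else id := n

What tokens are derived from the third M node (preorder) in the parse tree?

[S [M if e then [M id := n] else [M id := n]]]

id := n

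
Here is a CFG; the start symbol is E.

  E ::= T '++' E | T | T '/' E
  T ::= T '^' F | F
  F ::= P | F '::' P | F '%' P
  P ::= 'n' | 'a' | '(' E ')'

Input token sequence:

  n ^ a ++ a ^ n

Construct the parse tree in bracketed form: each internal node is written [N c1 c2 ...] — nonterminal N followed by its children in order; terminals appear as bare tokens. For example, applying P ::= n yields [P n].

[E [T [T [F [P n]]] ^ [F [P a]]] ++ [E [T [T [F [P a]]] ^ [F [P n]]]]]

E
T ++ E
T ^ F ++ E
F ^ F ++ E
P ^ F ++ E
n ^ F ++ E
n ^ P ++ E
n ^ a ++ E
n ^ a ++ T
n ^ a ++ T ^ F
n ^ a ++ F ^ F
n ^ a ++ P ^ F
n ^ a ++ a ^ F
n ^ a ++ a ^ P
n ^ a ++ a ^ n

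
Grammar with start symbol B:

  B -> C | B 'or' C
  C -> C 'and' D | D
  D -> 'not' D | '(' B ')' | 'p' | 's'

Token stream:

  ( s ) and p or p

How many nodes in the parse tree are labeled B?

3

[B [B [C [C [D ( [B [C [D s]]] )]] and [D p]]] or [C [D p]]]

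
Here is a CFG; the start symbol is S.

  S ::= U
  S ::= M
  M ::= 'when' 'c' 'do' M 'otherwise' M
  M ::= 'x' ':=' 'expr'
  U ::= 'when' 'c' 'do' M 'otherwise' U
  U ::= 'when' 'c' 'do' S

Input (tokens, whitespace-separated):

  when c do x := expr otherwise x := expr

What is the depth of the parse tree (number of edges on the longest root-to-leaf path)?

[S [M when c do [M x := expr] otherwise [M x := expr]]]

3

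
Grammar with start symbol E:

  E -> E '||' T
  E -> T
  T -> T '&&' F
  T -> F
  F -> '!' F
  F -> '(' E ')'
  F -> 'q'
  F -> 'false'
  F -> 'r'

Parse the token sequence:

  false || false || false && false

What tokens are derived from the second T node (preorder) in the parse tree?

[E [E [E [T [F false]]] || [T [F false]]] || [T [T [F false]] && [F false]]]

false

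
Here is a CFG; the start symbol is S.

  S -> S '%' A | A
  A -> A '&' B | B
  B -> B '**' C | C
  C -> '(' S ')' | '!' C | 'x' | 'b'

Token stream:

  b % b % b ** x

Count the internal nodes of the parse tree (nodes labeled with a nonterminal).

[S [S [S [A [B [C b]]]] % [A [B [C b]]]] % [A [B [B [C b]] ** [C x]]]]

14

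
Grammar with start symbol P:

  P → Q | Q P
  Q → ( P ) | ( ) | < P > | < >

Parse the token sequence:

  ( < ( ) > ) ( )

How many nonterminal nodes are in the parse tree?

8

[P [Q ( [P [Q < [P [Q ( )]] >]] )] [P [Q ( )]]]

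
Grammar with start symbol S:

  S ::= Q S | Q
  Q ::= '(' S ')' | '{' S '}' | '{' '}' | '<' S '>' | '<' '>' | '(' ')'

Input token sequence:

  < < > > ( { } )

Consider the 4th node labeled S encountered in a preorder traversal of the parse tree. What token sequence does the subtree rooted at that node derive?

{ }

[S [Q < [S [Q < >]] >] [S [Q ( [S [Q { }]] )]]]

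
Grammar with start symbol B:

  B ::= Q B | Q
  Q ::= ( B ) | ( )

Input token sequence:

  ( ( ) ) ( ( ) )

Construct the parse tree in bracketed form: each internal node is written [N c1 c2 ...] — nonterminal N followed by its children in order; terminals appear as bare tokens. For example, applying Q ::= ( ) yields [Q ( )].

B
Q B
( B ) B
( Q ) B
( ( ) ) B
( ( ) ) Q
( ( ) ) ( B )
( ( ) ) ( Q )
( ( ) ) ( ( ) )

[B [Q ( [B [Q ( )]] )] [B [Q ( [B [Q ( )]] )]]]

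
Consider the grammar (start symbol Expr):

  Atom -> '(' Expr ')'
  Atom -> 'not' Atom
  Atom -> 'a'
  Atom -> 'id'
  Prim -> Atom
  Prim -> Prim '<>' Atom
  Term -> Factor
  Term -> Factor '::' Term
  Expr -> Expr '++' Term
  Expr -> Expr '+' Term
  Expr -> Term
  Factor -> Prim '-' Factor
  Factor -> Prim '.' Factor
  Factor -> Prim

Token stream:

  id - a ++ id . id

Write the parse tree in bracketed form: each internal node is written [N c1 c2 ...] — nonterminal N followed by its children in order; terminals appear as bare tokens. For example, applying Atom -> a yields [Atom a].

Expr
Expr ++ Term
Term ++ Term
Factor ++ Term
Prim - Factor ++ Term
Atom - Factor ++ Term
id - Factor ++ Term
id - Prim ++ Term
id - Atom ++ Term
id - a ++ Term
id - a ++ Factor
id - a ++ Prim . Factor
id - a ++ Atom . Factor
id - a ++ id . Factor
id - a ++ id . Prim
id - a ++ id . Atom
id - a ++ id . id

[Expr [Expr [Term [Factor [Prim [Atom id]] - [Factor [Prim [Atom a]]]]]] ++ [Term [Factor [Prim [Atom id]] . [Factor [Prim [Atom id]]]]]]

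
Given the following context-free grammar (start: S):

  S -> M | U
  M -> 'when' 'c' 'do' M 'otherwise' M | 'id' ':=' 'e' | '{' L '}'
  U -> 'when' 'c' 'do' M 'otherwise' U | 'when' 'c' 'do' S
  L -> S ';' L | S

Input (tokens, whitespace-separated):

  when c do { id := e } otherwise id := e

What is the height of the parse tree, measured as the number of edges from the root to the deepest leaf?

[S [M when c do [M { [L [S [M id := e]]] }] otherwise [M id := e]]]

6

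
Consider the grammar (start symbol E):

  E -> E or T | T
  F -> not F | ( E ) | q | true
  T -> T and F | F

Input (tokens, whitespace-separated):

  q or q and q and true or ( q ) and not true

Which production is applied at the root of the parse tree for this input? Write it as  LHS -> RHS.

[E [E [E [T [F q]]] or [T [T [T [F q]] and [F q]] and [F true]]] or [T [T [F ( [E [T [F q]]] )]] and [F not [F true]]]]

E -> E or T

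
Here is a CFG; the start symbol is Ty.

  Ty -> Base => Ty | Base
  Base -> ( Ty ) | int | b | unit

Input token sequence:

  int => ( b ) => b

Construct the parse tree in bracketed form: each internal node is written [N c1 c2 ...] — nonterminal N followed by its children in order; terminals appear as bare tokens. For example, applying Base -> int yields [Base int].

Ty
Base => Ty
int => Ty
int => Base => Ty
int => ( Ty ) => Ty
int => ( Base ) => Ty
int => ( b ) => Ty
int => ( b ) => Base
int => ( b ) => b

[Ty [Base int] => [Ty [Base ( [Ty [Base b]] )] => [Ty [Base b]]]]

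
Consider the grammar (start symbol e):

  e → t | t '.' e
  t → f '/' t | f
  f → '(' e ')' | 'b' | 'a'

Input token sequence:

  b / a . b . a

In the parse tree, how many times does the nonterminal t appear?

4

[e [t [f b] / [t [f a]]] . [e [t [f b]] . [e [t [f a]]]]]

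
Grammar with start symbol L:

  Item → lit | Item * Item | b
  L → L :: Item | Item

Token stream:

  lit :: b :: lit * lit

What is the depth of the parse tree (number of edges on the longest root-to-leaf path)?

[L [L [L [Item lit]] :: [Item b]] :: [Item [Item lit] * [Item lit]]]

4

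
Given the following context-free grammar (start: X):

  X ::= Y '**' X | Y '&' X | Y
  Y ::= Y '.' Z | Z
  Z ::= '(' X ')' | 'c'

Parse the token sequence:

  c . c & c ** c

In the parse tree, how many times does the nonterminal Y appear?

4

[X [Y [Y [Z c]] . [Z c]] & [X [Y [Z c]] ** [X [Y [Z c]]]]]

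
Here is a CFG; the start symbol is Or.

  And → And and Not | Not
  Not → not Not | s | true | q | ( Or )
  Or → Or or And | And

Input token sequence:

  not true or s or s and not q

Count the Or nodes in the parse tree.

3

[Or [Or [Or [And [Not not [Not true]]]] or [And [Not s]]] or [And [And [Not s]] and [Not not [Not q]]]]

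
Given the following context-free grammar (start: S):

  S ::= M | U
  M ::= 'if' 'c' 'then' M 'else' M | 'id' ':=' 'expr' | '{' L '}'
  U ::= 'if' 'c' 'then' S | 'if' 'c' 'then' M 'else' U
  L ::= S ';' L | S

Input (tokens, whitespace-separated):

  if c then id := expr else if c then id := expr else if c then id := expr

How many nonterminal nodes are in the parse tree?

8

[S [U if c then [M id := expr] else [U if c then [M id := expr] else [U if c then [S [M id := expr]]]]]]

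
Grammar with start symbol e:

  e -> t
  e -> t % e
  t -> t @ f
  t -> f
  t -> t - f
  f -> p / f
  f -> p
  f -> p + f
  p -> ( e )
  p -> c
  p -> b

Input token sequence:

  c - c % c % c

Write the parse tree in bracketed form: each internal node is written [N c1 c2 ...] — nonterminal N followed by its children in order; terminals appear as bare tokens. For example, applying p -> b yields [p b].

e
t % e
t - f % e
f - f % e
p - f % e
c - f % e
c - p % e
c - c % e
c - c % t % e
c - c % f % e
c - c % p % e
c - c % c % e
c - c % c % t
c - c % c % f
c - c % c % p
c - c % c % c

[e [t [t [f [p c]]] - [f [p c]]] % [e [t [f [p c]]] % [e [t [f [p c]]]]]]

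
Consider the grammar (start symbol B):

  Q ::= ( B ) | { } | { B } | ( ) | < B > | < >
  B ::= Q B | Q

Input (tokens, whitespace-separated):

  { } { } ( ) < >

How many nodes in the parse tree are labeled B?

[B [Q { }] [B [Q { }] [B [Q ( )] [B [Q < >]]]]]

4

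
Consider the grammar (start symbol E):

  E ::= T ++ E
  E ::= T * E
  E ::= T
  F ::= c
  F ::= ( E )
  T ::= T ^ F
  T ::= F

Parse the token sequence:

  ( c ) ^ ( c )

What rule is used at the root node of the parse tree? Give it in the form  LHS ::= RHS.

[E [T [T [F ( [E [T [F c]]] )]] ^ [F ( [E [T [F c]]] )]]]

E ::= T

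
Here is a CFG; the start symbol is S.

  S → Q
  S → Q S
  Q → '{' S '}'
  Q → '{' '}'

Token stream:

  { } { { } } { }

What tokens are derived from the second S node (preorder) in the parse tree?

[S [Q { }] [S [Q { [S [Q { }]] }] [S [Q { }]]]]

{ { } } { }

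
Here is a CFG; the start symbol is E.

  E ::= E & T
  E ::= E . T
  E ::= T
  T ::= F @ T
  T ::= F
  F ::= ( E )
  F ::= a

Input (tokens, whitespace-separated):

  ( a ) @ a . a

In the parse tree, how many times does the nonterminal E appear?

3

[E [E [T [F ( [E [T [F a]]] )] @ [T [F a]]]] . [T [F a]]]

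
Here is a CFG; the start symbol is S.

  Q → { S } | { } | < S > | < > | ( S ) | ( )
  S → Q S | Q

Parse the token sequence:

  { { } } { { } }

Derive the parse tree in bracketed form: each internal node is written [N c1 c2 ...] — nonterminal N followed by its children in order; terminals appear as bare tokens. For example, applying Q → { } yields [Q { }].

[S [Q { [S [Q { }]] }] [S [Q { [S [Q { }]] }]]]

S
Q S
{ S } S
{ Q } S
{ { } } S
{ { } } Q
{ { } } { S }
{ { } } { Q }
{ { } } { { } }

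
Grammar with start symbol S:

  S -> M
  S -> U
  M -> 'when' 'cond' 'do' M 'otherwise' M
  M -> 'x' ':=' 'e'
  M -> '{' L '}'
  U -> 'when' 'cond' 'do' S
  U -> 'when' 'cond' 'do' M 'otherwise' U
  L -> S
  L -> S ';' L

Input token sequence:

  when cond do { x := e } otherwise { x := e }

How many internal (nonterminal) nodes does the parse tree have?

[S [M when cond do [M { [L [S [M x := e]]] }] otherwise [M { [L [S [M x := e]]] }]]]

10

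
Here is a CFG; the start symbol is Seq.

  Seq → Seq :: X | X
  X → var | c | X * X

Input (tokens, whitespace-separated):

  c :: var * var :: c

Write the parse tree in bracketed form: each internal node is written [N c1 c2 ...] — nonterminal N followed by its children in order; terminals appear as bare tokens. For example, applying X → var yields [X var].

[Seq [Seq [Seq [X c]] :: [X [X var] * [X var]]] :: [X c]]

Seq
Seq :: X
Seq :: X :: X
X :: X :: X
c :: X :: X
c :: X * X :: X
c :: var * X :: X
c :: var * var :: X
c :: var * var :: c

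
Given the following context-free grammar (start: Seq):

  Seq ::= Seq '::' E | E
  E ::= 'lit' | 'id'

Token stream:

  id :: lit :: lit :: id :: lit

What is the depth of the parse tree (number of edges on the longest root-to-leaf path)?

[Seq [Seq [Seq [Seq [Seq [E id]] :: [E lit]] :: [E lit]] :: [E id]] :: [E lit]]

6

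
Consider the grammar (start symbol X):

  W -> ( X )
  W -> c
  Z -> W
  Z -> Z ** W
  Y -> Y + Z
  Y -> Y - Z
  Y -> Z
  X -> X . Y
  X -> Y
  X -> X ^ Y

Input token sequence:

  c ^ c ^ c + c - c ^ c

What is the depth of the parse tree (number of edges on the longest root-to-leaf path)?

[X [X [X [X [Y [Z [W c]]]] ^ [Y [Z [W c]]]] ^ [Y [Y [Y [Z [W c]]] + [Z [W c]]] - [Z [W c]]]] ^ [Y [Z [W c]]]]

7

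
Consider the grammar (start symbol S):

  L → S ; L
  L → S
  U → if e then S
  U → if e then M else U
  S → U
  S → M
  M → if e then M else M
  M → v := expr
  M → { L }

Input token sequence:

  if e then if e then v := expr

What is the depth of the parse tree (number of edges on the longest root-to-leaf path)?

[S [U if e then [S [U if e then [S [M v := expr]]]]]]

6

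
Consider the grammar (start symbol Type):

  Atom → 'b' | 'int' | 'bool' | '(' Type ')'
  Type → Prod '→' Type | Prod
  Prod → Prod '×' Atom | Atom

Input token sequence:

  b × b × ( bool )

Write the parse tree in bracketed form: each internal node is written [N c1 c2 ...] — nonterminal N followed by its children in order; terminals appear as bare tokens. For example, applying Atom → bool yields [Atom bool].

Type
Prod
Prod × Atom
Prod × Atom × Atom
Atom × Atom × Atom
b × Atom × Atom
b × b × Atom
b × b × ( Type )
b × b × ( Prod )
b × b × ( Atom )
b × b × ( bool )

[Type [Prod [Prod [Prod [Atom b]] × [Atom b]] × [Atom ( [Type [Prod [Atom bool]]] )]]]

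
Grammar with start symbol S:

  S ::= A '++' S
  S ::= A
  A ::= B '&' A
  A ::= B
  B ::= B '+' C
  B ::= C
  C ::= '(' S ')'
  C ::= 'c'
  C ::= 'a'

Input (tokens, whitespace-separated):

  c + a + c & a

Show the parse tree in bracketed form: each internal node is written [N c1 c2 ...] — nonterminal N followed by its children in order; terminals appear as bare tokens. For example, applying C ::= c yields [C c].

S
A
B & A
B + C & A
B + C + C & A
C + C + C & A
c + C + C & A
c + a + C & A
c + a + c & A
c + a + c & B
c + a + c & C
c + a + c & a

[S [A [B [B [B [C c]] + [C a]] + [C c]] & [A [B [C a]]]]]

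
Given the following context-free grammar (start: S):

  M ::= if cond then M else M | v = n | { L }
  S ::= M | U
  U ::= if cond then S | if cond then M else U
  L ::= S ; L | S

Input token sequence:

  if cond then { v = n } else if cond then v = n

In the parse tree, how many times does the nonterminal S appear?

[S [U if cond then [M { [L [S [M v = n]]] }] else [U if cond then [S [M v = n]]]]]

3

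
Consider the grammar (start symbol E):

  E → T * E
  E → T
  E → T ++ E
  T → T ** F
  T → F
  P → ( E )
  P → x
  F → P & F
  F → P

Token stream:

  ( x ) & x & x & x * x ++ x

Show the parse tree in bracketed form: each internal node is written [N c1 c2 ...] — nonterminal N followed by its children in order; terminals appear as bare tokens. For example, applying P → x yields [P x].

[E [T [F [P ( [E [T [F [P x]]]] )] & [F [P x] & [F [P x] & [F [P x]]]]]] * [E [T [F [P x]]] ++ [E [T [F [P x]]]]]]

E
T * E
F * E
P & F * E
( E ) & F * E
( T ) & F * E
( F ) & F * E
( P ) & F * E
( x ) & F * E
( x ) & P & F * E
( x ) & x & F * E
( x ) & x & P & F * E
( x ) & x & x & F * E
( x ) & x & x & P * E
( x ) & x & x & x * E
( x ) & x & x & x * T ++ E
( x ) & x & x & x * F ++ E
( x ) & x & x & x * P ++ E
( x ) & x & x & x * x ++ E
( x ) & x & x & x * x ++ T
( x ) & x & x & x * x ++ F
( x ) & x & x & x * x ++ P
( x ) & x & x & x * x ++ x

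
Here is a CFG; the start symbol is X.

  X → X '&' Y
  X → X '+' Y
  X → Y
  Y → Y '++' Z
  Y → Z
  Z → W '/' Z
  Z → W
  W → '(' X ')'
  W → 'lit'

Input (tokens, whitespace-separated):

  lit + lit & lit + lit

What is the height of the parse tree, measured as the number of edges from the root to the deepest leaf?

7

[X [X [X [X [Y [Z [W lit]]]] + [Y [Z [W lit]]]] & [Y [Z [W lit]]]] + [Y [Z [W lit]]]]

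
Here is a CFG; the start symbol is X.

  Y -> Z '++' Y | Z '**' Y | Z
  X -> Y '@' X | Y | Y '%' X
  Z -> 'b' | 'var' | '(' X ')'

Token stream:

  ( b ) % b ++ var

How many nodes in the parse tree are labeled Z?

[X [Y [Z ( [X [Y [Z b]]] )]] % [X [Y [Z b] ++ [Y [Z var]]]]]

4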